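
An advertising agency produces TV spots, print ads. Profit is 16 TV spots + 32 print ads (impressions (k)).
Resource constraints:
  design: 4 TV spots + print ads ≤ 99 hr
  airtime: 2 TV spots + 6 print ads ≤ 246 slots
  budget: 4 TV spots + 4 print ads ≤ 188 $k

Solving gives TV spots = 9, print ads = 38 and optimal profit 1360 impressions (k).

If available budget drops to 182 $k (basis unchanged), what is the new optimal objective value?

Binding: airtime and budget. Non-binding: design (25 unused).
Slack constraints have shadow price 0 (complementary slackness).
The binding rows give the dual system: 2·y_airtime + 4·y_budget = 16 and 6·y_airtime + 4·y_budget = 32.
This yields shadow prices y_airtime = 4, y_budget = 2.
Δz = y_budget·Δb = 2 × (-6) = -12, so new z* = 1360 − 12 = 1348.

1348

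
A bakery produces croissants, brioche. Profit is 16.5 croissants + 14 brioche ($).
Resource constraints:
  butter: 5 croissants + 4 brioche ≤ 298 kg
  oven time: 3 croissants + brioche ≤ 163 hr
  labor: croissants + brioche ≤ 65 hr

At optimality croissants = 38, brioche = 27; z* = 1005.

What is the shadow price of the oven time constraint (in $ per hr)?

0

Binding: butter and labor. Non-binding: oven time (22 unused).
By complementary slackness, y = 0 for the non-binding constraint.
The binding rows give the dual system: 5·y_butter + 1·y_labor = 16.5 and 4·y_butter + 1·y_labor = 14.
→ y_butter = 2.5 and y_labor = 4.
Shadow price of oven time = 0.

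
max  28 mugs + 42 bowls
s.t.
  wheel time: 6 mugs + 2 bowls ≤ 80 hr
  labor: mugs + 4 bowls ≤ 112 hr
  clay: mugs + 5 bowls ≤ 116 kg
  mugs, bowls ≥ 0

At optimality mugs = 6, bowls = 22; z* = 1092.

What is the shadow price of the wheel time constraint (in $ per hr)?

3.5

At the optimum: wheel time uses 80 of 80 (binding); labor uses 94 of 112 (slack = 18); clay uses 116 of 116 (binding).
Since labor is not tight, its dual is 0.
From A_Bᵀ y = c: 6·y_wheel time + 1·y_clay = 28; 2·y_wheel time + 5·y_clay = 42.
→ y_wheel time = 3.5 and y_clay = 7.
Shadow price of wheel time = 3.5.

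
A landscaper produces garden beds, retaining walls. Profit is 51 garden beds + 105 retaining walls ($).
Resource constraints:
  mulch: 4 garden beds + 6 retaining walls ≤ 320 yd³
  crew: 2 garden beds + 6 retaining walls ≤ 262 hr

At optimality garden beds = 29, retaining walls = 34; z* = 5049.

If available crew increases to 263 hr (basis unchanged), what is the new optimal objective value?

5058.5

Both mulch and crew are binding at x*.
The binding rows give the dual system: 4·y_mulch + 2·y_crew = 51 and 6·y_mulch + 6·y_crew = 105.
This yields shadow prices y_mulch = 8, y_crew = 9.5.
Δz = y_crew·Δb = 9.5 × (1) = 9.5, so new z* = 5049 + 9.5 = 5058.5.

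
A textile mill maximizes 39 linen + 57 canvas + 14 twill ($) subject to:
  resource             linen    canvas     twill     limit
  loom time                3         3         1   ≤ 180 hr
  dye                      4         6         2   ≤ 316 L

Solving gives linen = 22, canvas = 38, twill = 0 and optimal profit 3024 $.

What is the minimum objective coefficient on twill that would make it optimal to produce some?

Both loom time and dye are binding at x*.
The binding rows give the dual system: 3·y_loom time + 4·y_dye = 39 and 3·y_loom time + 6·y_dye = 57.
→ y_loom time = 1 and y_dye = 9.
twill enters the basis when its profit ≥ yᵀa₃ = 1·1 + 9·2 = 19.

19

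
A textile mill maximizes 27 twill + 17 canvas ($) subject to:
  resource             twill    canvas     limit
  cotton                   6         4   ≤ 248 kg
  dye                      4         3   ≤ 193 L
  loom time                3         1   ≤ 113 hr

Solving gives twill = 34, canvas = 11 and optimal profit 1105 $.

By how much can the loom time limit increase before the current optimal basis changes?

Binding constraints: cotton, loom time. The basis is B = [[6,4],[3,1]] with det -6.
Per unit increase in loom time, x* moves by d = (0.6667, -1).
The basis stays optimal until canvas reaches 0; allowable increase = 11 hr.

11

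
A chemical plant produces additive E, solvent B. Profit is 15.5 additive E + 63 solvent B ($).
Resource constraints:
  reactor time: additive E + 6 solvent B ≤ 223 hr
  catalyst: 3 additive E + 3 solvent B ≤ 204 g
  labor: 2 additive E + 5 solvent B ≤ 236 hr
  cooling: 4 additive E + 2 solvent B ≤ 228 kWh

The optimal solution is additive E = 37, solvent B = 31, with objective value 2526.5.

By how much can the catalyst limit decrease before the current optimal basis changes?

Binding constraints: reactor time, catalyst. The basis is B = [[1,6],[3,3]] with det -15.
Per unit decrease in catalyst, x* moves by d = (-0.4, 0.0667).
The basis stays optimal until additive E reaches 0; allowable decrease = 92.5 g.

92.5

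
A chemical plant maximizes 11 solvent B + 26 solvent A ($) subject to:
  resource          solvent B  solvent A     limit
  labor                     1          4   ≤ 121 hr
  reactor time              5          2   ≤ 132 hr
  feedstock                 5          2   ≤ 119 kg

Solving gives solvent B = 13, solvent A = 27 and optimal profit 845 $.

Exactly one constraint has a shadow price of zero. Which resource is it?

labor: 121/121 (binding)
reactor time: 119/132 (slack 13)
feedstock: 119/119 (binding)
By complementary slackness, a constraint with positive slack has shadow price 0 → reactor time.

reactor time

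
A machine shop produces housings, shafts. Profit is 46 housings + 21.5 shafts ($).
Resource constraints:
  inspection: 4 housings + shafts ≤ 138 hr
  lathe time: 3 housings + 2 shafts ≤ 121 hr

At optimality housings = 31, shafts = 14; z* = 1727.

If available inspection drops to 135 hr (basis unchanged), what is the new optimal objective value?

Both inspection and lathe time are binding at x*.
Dual feasibility on the basic columns requires 4·y_inspection + 3·y_lathe time = 46, 1·y_inspection + 2·y_lathe time = 21.5.
→ y_inspection = 5.5 and y_lathe time = 8.
Δz = y_inspection·Δb = 5.5 × (-3) = -16.5, so new z* = 1727 − 16.5 = 1710.5.

1710.5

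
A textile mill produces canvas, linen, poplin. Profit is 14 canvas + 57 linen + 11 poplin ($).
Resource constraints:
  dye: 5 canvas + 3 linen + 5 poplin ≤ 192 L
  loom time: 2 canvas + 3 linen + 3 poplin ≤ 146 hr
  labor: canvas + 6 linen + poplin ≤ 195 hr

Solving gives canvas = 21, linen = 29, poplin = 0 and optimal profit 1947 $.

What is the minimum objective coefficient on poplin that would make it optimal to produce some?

At the optimum: dye uses 192 of 192 (binding); loom time uses 129 of 146 (slack = 17); labor uses 195 of 195 (binding).
Slack constraints have shadow price 0 (complementary slackness).
From A_Bᵀ y = c: 5·y_dye + 1·y_labor = 14; 3·y_dye + 6·y_labor = 57.
Solving: y_dye = 1, y_labor = 9.
poplin enters the basis when its profit ≥ yᵀa₃ = 1·5 + 9·1 = 14.

14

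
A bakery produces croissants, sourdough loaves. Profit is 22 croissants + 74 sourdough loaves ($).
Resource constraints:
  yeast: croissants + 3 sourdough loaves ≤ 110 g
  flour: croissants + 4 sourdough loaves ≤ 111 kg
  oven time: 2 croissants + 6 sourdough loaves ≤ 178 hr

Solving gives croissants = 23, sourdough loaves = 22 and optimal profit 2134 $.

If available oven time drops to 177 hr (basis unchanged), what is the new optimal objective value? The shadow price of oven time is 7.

2127

Δb = -1, so new z* = 2134 + (7)·(-1) = 2134 − 7 = 2127.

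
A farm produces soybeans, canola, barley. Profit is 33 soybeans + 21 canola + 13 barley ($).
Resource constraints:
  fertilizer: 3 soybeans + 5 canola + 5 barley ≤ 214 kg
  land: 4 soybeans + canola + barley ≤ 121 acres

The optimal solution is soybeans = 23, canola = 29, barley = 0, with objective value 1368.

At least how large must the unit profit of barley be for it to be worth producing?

Check each constraint at x*: fertilizer 214/214 (tight); land 121/121 (tight).
From A_Bᵀ y = c: 3·y_fertilizer + 4·y_land = 33; 5·y_fertilizer + 1·y_land = 21.
Solving: y_fertilizer = 3, y_land = 6.
barley enters the basis when its profit ≥ yᵀa₃ = 3·5 + 6·1 = 21.

21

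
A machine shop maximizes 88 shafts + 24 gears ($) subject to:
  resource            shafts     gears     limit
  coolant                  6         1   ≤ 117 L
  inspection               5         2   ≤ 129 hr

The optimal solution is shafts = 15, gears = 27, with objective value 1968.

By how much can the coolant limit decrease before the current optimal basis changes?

Binding constraints: coolant, inspection. The basis is B = [[6,1],[5,2]] with det 7.
Per unit decrease in coolant, x* moves by d = (-0.2857, 0.7143).
The basis stays optimal until shafts reaches 0; allowable decrease = 52.5 L.

52.5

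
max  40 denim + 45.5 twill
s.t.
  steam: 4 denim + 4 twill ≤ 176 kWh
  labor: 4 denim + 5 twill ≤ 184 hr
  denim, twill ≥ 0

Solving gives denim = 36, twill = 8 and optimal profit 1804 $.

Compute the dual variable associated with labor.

Both steam and labor are binding at x*.
Dual feasibility on the basic columns requires 4·y_steam + 4·y_labor = 40, 4·y_steam + 5·y_labor = 45.5.
This yields shadow prices y_steam = 4.5, y_labor = 5.5.
Shadow price of labor = 5.5.

5.5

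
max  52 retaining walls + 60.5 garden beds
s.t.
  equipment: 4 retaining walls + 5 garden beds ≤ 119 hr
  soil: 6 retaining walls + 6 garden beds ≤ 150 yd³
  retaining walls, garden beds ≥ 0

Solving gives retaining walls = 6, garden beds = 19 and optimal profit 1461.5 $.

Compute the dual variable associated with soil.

At the optimum: equipment uses 119 of 119 (binding); soil uses 150 of 150 (binding).
Dual feasibility on the basic columns requires 4·y_equipment + 6·y_soil = 52, 5·y_equipment + 6·y_soil = 60.5.
This yields shadow prices y_equipment = 8.5, y_soil = 3.
Shadow price of soil = 3.

3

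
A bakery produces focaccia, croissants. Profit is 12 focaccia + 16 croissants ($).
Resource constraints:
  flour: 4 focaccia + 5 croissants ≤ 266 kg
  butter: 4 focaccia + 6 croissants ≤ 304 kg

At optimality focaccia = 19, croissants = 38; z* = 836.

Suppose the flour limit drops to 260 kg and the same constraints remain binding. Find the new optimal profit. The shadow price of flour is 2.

Δb = -6, so new z* = 836 + (2)·(-6) = 836 − 12 = 824.

824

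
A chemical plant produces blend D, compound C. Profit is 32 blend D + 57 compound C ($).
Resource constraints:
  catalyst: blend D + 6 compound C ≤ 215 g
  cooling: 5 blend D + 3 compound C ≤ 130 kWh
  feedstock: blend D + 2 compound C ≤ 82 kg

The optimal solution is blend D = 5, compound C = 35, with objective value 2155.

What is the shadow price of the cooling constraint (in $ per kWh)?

Check each constraint at x*: catalyst 215/215 (tight); cooling 130/130 (tight); feedstock 75/82 (slack 7).
By complementary slackness, y = 0 for the non-binding constraint.
From A_Bᵀ y = c: 1·y_catalyst + 5·y_cooling = 32; 6·y_catalyst + 3·y_cooling = 57.
→ y_catalyst = 7 and y_cooling = 5.
Shadow price of cooling = 5.

5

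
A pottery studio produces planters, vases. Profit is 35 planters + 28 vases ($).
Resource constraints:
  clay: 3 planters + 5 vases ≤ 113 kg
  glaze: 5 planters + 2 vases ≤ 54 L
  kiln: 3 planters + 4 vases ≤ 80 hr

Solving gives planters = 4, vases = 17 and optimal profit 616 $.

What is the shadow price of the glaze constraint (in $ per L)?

4

At the optimum: clay uses 97 of 113 (slack = 16); glaze uses 54 of 54 (binding); kiln uses 80 of 80 (binding).
Slack constraints have shadow price 0 (complementary slackness).
The binding rows give the dual system: 5·y_glaze + 3·y_kiln = 35 and 2·y_glaze + 4·y_kiln = 28.
Solving: y_glaze = 4, y_kiln = 5.
Shadow price of glaze = 4.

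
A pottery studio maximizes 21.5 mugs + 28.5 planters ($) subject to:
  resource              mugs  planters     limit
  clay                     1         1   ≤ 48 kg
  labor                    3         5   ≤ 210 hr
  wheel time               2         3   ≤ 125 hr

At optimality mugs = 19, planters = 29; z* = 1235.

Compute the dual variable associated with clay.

7.5

At the optimum: clay uses 48 of 48 (binding); labor uses 202 of 210 (slack = 8); wheel time uses 125 of 125 (binding).
Slack constraints have shadow price 0 (complementary slackness).
The binding rows give the dual system: 1·y_clay + 2·y_wheel time = 21.5 and 1·y_clay + 3·y_wheel time = 28.5.
Solving: y_clay = 7.5, y_wheel time = 7.
Shadow price of clay = 7.5.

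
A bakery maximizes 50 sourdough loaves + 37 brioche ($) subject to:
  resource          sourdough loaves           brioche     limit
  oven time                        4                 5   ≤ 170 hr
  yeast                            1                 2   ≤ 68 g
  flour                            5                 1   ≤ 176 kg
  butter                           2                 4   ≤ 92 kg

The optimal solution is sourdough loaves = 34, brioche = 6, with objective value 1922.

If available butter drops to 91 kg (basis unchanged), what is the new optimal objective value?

Binding: flour and butter. Non-binding: oven time (4 unused), yeast (22 unused).
By complementary slackness, y = 0 for the non-binding constraints.
The binding rows give the dual system: 5·y_flour + 2·y_butter = 50 and 1·y_flour + 4·y_butter = 37.
Solving: y_flour = 7, y_butter = 7.5.
Δz = y_butter·Δb = 7.5 × (-1) = -7.5, so new z* = 1922 − 7.5 = 1914.5.

1914.5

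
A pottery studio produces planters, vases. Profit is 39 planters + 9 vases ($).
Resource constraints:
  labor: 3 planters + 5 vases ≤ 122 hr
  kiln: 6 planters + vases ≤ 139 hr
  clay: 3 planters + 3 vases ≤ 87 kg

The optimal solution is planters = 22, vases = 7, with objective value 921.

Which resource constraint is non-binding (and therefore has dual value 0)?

labor: 101/122 (slack 21)
kiln: 139/139 (binding)
clay: 87/87 (binding)
By complementary slackness, a constraint with positive slack has shadow price 0 → labor.

labor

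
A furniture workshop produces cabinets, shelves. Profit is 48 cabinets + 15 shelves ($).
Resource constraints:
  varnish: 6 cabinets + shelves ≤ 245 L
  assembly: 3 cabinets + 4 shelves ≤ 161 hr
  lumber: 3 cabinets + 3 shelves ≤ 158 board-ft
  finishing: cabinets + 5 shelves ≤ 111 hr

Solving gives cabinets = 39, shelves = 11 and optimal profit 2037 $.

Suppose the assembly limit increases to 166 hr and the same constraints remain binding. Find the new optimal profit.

At the optimum: varnish uses 245 of 245 (binding); assembly uses 161 of 161 (binding); lumber uses 150 of 158 (slack = 8); finishing uses 94 of 111 (slack = 17).
Since lumber, finishing are not tight, their duals are 0.
Dual feasibility on the basic columns requires 6·y_varnish + 3·y_assembly = 48, 1·y_varnish + 4·y_assembly = 15.
→ y_varnish = 7 and y_assembly = 2.
Δz = y_assembly·Δb = 2 × (5) = 10, so new z* = 2037 + 10 = 2047.

2047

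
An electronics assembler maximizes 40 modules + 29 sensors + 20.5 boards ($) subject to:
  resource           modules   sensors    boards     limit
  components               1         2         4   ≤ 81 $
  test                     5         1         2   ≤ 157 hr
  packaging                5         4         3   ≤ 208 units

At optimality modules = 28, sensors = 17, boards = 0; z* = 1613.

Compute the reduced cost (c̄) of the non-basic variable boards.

Check each constraint at x*: components 62/81 (slack 19); test 157/157 (tight); packaging 208/208 (tight).
By complementary slackness, y = 0 for the non-binding constraint.
From A_Bᵀ y = c: 5·y_test + 5·y_packaging = 40; 1·y_test + 4·y_packaging = 29.
Solving: y_test = 1, y_packaging = 7.
Reduced cost of boards: c₃ − yᵀa₃ = 20.5 − (1·2 + 7·3) = 20.5 − 23 = -2.5.

-2.5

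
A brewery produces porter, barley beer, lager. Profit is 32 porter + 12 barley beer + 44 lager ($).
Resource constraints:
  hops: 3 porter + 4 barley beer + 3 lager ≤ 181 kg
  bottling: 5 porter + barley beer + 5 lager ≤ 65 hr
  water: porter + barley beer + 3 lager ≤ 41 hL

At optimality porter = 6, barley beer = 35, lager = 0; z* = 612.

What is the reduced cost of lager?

-2

Binding: bottling and water. Non-binding: hops (23 unused).
Slack constraints have shadow price 0 (complementary slackness).
From A_Bᵀ y = c: 5·y_bottling + 1·y_water = 32; 1·y_bottling + 1·y_water = 12.
Solving: y_bottling = 5, y_water = 7.
Reduced cost of lager: c₃ − yᵀa₃ = 44 − (5·5 + 7·3) = 44 − 46 = -2.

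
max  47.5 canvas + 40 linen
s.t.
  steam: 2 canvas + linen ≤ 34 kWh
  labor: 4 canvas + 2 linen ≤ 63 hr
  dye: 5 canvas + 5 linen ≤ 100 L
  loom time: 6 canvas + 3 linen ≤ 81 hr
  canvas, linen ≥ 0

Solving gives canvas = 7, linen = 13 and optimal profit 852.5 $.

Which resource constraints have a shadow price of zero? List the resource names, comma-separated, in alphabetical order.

steam: 27/34 (slack 7)
labor: 54/63 (slack 9)
dye: 100/100 (binding)
loom time: 81/81 (binding)
By complementary slackness, a constraint with positive slack has shadow price 0 → labor, steam.

labor, steam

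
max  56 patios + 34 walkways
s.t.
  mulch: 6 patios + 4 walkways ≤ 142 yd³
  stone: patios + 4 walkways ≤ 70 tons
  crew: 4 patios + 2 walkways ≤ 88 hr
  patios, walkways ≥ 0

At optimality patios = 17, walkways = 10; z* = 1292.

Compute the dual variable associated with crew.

5

Check each constraint at x*: mulch 142/142 (tight); stone 57/70 (slack 13); crew 88/88 (tight).
By complementary slackness, y = 0 for the non-binding constraint.
The binding rows give the dual system: 6·y_mulch + 4·y_crew = 56 and 4·y_mulch + 2·y_crew = 34.
This yields shadow prices y_mulch = 6, y_crew = 5.
Shadow price of crew = 5.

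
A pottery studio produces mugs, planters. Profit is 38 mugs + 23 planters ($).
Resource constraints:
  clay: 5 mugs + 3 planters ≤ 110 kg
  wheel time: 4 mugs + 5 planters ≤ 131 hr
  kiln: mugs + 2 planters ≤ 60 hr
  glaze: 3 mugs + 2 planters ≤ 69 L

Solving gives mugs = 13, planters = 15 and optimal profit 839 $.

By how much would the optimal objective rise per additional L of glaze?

Check each constraint at x*: clay 110/110 (tight); wheel time 127/131 (slack 4); kiln 43/60 (slack 17); glaze 69/69 (tight).
Since wheel time, kiln are not tight, their duals are 0.
The binding rows give the dual system: 5·y_clay + 3·y_glaze = 38 and 3·y_clay + 2·y_glaze = 23.
This yields shadow prices y_clay = 7, y_glaze = 1.
Shadow price of glaze = 1.

1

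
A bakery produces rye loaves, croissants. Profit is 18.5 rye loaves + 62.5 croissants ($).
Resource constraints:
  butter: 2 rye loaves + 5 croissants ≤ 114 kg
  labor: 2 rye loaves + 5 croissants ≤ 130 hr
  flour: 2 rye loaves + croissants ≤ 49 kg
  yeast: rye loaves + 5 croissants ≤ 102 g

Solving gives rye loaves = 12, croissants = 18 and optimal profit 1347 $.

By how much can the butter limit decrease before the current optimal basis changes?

Binding constraints: butter, yeast. The basis is B = [[2,5],[1,5]] with det 5.
Per unit decrease in butter, x* moves by d = (-1, 0.2).
The basis stays optimal until rye loaves reaches 0; allowable decrease = 12 kg.

12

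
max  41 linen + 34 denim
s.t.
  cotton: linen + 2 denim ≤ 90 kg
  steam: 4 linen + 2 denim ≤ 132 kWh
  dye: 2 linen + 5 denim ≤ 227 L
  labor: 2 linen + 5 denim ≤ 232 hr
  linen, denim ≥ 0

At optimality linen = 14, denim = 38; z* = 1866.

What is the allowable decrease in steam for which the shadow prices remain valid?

Binding constraints: cotton, steam. The basis is B = [[1,2],[4,2]] with det -6.
Per unit decrease in steam, x* moves by d = (-0.3333, 0.1667).
The basis stays optimal until linen reaches 0; allowable decrease = 42 kWh.

42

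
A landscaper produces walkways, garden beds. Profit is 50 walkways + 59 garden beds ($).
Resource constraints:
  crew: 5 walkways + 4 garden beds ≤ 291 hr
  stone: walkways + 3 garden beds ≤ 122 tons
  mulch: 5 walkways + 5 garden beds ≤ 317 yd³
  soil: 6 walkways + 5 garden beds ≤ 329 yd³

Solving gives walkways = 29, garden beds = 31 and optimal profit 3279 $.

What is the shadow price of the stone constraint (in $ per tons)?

At the optimum: crew uses 269 of 291 (slack = 22); stone uses 122 of 122 (binding); mulch uses 300 of 317 (slack = 17); soil uses 329 of 329 (binding).
By complementary slackness, y = 0 for the non-binding constraints.
The binding rows give the dual system: 1·y_stone + 6·y_soil = 50 and 3·y_stone + 5·y_soil = 59.
→ y_stone = 8 and y_soil = 7.
Shadow price of stone = 8.

8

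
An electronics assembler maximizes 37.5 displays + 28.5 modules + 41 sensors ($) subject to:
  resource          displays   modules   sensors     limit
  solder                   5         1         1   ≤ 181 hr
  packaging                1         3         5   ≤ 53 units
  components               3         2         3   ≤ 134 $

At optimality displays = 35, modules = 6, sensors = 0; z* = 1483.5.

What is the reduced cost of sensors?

At the optimum: solder uses 181 of 181 (binding); packaging uses 53 of 53 (binding); components uses 117 of 134 (slack = 17).
By complementary slackness, y = 0 for the non-binding constraint.
From A_Bᵀ y = c: 5·y_solder + 1·y_packaging = 37.5; 1·y_solder + 3·y_packaging = 28.5.
→ y_solder = 6 and y_packaging = 7.5.
Reduced cost of sensors: c₃ − yᵀa₃ = 41 − (6·1 + 7.5·5) = 41 − 43.5 = -2.5.

-2.5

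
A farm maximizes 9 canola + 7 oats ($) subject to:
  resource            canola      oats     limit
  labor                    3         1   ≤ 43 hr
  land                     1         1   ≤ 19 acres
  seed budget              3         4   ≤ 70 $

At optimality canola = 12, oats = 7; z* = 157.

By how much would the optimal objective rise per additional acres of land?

Check each constraint at x*: labor 43/43 (tight); land 19/19 (tight); seed budget 64/70 (slack 6).
By complementary slackness, y = 0 for the non-binding constraint.
Dual feasibility on the basic columns requires 3·y_labor + 1·y_land = 9, 1·y_labor + 1·y_land = 7.
→ y_labor = 1 and y_land = 6.
Shadow price of land = 6.

6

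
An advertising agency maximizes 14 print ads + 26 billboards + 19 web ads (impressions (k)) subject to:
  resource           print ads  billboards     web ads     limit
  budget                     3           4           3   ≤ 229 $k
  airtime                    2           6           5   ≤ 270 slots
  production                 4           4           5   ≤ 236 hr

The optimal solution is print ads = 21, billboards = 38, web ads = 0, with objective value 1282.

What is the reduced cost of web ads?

-6

At the optimum: budget uses 215 of 229 (slack = 14); airtime uses 270 of 270 (binding); production uses 236 of 236 (binding).
Since budget is not tight, its dual is 0.
The binding rows give the dual system: 2·y_airtime + 4·y_production = 14 and 6·y_airtime + 4·y_production = 26.
This yields shadow prices y_airtime = 3, y_production = 2.
Reduced cost of web ads: c₃ − yᵀa₃ = 19 − (3·5 + 2·5) = 19 − 25 = -6.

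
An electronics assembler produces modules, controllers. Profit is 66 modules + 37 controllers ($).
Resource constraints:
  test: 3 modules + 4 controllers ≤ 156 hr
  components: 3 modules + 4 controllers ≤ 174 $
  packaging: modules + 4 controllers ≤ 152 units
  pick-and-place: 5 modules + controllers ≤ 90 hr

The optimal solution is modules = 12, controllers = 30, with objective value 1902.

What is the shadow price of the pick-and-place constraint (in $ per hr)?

At the optimum: test uses 156 of 156 (binding); components uses 156 of 174 (slack = 18); packaging uses 132 of 152 (slack = 20); pick-and-place uses 90 of 90 (binding).
Slack constraints have shadow price 0 (complementary slackness).
From A_Bᵀ y = c: 3·y_test + 5·y_pick-and-place = 66; 4·y_test + 1·y_pick-and-place = 37.
→ y_test = 7 and y_pick-and-place = 9.
Shadow price of pick-and-place = 9.

9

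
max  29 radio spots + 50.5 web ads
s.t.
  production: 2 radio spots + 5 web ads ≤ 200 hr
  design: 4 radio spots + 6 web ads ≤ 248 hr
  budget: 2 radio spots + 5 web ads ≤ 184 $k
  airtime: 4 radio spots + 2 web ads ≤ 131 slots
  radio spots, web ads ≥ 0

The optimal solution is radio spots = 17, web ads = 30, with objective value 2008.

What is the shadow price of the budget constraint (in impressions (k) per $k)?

At the optimum: production uses 184 of 200 (slack = 16); design uses 248 of 248 (binding); budget uses 184 of 184 (binding); airtime uses 128 of 131 (slack = 3).
Since production, airtime are not tight, their duals are 0.
From A_Bᵀ y = c: 4·y_design + 2·y_budget = 29; 6·y_design + 5·y_budget = 50.5.
Solving: y_design = 5.5, y_budget = 3.5.
Shadow price of budget = 3.5.

3.5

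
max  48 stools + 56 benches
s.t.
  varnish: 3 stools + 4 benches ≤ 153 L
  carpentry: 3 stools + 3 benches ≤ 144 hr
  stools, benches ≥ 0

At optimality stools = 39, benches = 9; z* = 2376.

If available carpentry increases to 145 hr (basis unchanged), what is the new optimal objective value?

2384

Both varnish and carpentry are binding at x*.
Dual feasibility on the basic columns requires 3·y_varnish + 3·y_carpentry = 48, 4·y_varnish + 3·y_carpentry = 56.
Solving: y_varnish = 8, y_carpentry = 8.
Δz = y_carpentry·Δb = 8 × (1) = 8, so new z* = 2376 + 8 = 2384.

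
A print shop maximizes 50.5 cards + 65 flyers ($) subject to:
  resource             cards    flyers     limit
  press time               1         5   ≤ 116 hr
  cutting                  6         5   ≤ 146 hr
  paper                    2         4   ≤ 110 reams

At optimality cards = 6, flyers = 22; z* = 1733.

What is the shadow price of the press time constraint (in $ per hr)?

5.5

Check each constraint at x*: press time 116/116 (tight); cutting 146/146 (tight); paper 100/110 (slack 10).
Since paper is not tight, its dual is 0.
From A_Bᵀ y = c: 1·y_press time + 6·y_cutting = 50.5; 5·y_press time + 5·y_cutting = 65.
Solving: y_press time = 5.5, y_cutting = 7.5.
Shadow price of press time = 5.5.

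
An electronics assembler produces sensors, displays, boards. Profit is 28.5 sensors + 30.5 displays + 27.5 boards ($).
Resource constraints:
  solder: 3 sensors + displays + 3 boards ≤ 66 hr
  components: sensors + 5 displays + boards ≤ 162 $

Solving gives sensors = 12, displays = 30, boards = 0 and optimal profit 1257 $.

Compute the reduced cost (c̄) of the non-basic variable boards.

Check each constraint at x*: solder 66/66 (tight); components 162/162 (tight).
The binding rows give the dual system: 3·y_solder + 1·y_components = 28.5 and 1·y_solder + 5·y_components = 30.5.
Solving: y_solder = 8, y_components = 4.5.
Reduced cost of boards: c₃ − yᵀa₃ = 27.5 − (8·3 + 4.5·1) = 27.5 − 28.5 = -1.

-1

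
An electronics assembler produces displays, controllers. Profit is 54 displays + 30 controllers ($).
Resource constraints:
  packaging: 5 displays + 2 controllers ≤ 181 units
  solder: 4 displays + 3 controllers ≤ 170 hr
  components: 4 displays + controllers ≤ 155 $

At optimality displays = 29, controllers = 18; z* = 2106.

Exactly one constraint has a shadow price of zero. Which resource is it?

packaging: 181/181 (binding)
solder: 170/170 (binding)
components: 134/155 (slack 21)
By complementary slackness, a constraint with positive slack has shadow price 0 → components.

components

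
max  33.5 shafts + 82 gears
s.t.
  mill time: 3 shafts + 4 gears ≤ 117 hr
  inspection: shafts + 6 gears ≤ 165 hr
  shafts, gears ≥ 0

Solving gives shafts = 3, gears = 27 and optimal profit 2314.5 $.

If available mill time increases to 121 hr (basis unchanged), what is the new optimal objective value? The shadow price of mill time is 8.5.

Δb = 4, so new z* = 2314.5 + (8.5)·(4) = 2314.5 + 34 = 2348.5.

2348.5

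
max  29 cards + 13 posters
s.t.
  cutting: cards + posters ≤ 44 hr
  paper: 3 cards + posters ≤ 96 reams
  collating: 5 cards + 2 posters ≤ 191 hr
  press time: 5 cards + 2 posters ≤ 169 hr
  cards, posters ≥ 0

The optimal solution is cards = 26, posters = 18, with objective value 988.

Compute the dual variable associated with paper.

8

Binding: cutting and paper. Non-binding: collating (25 unused), press time (3 unused).
By complementary slackness, y = 0 for the non-binding constraints.
The binding rows give the dual system: 1·y_cutting + 3·y_paper = 29 and 1·y_cutting + 1·y_paper = 13.
This yields shadow prices y_cutting = 5, y_paper = 8.
Shadow price of paper = 8.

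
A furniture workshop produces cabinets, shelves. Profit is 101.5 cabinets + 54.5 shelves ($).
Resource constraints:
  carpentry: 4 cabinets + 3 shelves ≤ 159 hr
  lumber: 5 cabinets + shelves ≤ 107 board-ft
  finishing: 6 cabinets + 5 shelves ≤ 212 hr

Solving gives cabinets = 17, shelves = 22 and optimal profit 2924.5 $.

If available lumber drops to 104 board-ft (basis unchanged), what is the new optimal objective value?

2896

Check each constraint at x*: carpentry 134/159 (slack 25); lumber 107/107 (tight); finishing 212/212 (tight).
Slack constraints have shadow price 0 (complementary slackness).
From A_Bᵀ y = c: 5·y_lumber + 6·y_finishing = 101.5; 1·y_lumber + 5·y_finishing = 54.5.
→ y_lumber = 9.5 and y_finishing = 9.
Δz = y_lumber·Δb = 9.5 × (-3) = -28.5, so new z* = 2924.5 − 28.5 = 2896.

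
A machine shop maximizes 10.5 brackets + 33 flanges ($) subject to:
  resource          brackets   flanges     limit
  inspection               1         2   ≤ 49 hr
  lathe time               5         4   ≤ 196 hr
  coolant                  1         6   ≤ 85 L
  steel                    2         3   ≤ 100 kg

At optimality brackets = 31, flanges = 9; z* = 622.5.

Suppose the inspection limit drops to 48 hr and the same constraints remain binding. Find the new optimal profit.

615

Binding: inspection and coolant. Non-binding: lathe time (5 unused), steel (11 unused).
By complementary slackness, y = 0 for the non-binding constraints.
Dual feasibility on the basic columns requires 1·y_inspection + 1·y_coolant = 10.5, 2·y_inspection + 6·y_coolant = 33.
This yields shadow prices y_inspection = 7.5, y_coolant = 3.
Δz = y_inspection·Δb = 7.5 × (-1) = -7.5, so new z* = 622.5 − 7.5 = 615.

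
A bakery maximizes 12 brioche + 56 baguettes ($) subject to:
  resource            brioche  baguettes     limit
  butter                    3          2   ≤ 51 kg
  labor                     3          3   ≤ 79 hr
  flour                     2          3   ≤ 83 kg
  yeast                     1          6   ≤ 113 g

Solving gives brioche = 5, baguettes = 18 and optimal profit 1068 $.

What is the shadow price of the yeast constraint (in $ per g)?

Binding: butter and yeast. Non-binding: labor (10 unused), flour (19 unused).
Since labor, flour are not tight, their duals are 0.
Dual feasibility on the basic columns requires 3·y_butter + 1·y_yeast = 12, 2·y_butter + 6·y_yeast = 56.
This yields shadow prices y_butter = 1, y_yeast = 9.
Shadow price of yeast = 9.

9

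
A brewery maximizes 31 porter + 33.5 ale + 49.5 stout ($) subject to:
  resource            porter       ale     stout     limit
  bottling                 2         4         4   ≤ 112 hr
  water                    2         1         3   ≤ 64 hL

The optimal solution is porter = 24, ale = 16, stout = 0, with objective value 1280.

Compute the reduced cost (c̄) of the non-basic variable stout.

Both bottling and water are binding at x*.
The binding rows give the dual system: 2·y_bottling + 2·y_water = 31 and 4·y_bottling + 1·y_water = 33.5.
This yields shadow prices y_bottling = 6, y_water = 9.5.
Reduced cost of stout: c₃ − yᵀa₃ = 49.5 − (6·4 + 9.5·3) = 49.5 − 52.5 = -3.

-3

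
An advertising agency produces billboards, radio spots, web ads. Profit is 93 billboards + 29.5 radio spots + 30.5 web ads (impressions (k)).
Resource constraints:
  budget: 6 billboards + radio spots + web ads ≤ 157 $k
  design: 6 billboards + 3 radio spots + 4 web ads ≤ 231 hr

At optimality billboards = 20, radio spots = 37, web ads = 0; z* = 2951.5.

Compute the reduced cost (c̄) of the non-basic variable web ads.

Both budget and design are binding at x*.
Dual feasibility on the basic columns requires 6·y_budget + 6·y_design = 93, 1·y_budget + 3·y_design = 29.5.
→ y_budget = 8.5 and y_design = 7.
Reduced cost of web ads: c₃ − yᵀa₃ = 30.5 − (8.5·1 + 7·4) = 30.5 − 36.5 = -6.

-6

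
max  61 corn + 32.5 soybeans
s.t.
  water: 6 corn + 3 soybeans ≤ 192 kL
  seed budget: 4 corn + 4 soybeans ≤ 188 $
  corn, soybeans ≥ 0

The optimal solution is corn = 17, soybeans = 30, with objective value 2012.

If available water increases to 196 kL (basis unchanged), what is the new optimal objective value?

2050

Both water and seed budget are binding at x*.
Dual feasibility on the basic columns requires 6·y_water + 4·y_seed budget = 61, 3·y_water + 4·y_seed budget = 32.5.
→ y_water = 9.5 and y_seed budget = 1.
Δz = y_water·Δb = 9.5 × (4) = 38, so new z* = 2012 + 38 = 2050.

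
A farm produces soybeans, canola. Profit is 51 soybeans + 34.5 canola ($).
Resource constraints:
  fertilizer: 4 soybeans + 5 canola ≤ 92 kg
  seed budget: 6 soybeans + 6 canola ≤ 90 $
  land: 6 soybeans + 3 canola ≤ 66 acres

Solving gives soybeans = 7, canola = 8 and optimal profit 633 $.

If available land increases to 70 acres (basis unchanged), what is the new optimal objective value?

655

Check each constraint at x*: fertilizer 68/92 (slack 24); seed budget 90/90 (tight); land 66/66 (tight).
By complementary slackness, y = 0 for the non-binding constraint.
From A_Bᵀ y = c: 6·y_seed budget + 6·y_land = 51; 6·y_seed budget + 3·y_land = 34.5.
This yields shadow prices y_seed budget = 3, y_land = 5.5.
Δz = y_land·Δb = 5.5 × (4) = 22, so new z* = 633 + 22 = 655.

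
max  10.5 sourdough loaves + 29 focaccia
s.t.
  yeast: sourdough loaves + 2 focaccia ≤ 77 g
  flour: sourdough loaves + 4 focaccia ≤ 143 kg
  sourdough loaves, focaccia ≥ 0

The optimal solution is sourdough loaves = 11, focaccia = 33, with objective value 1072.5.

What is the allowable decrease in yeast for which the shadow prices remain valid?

Binding constraints: yeast, flour. The basis is B = [[1,2],[1,4]] with det 2.
Per unit decrease in yeast, x* moves by d = (-2, 0.5).
The basis stays optimal until sourdough loaves reaches 0; allowable decrease = 5.5 g.

5.5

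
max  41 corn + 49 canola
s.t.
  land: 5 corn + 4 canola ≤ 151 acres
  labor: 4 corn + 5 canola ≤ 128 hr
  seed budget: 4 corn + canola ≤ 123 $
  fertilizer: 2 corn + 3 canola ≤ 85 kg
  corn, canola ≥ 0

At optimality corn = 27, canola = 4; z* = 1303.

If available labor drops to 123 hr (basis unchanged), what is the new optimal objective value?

At the optimum: land uses 151 of 151 (binding); labor uses 128 of 128 (binding); seed budget uses 112 of 123 (slack = 11); fertilizer uses 66 of 85 (slack = 19).
Since seed budget, fertilizer are not tight, their duals are 0.
From A_Bᵀ y = c: 5·y_land + 4·y_labor = 41; 4·y_land + 5·y_labor = 49.
This yields shadow prices y_land = 1, y_labor = 9.
Δz = y_labor·Δb = 9 × (-5) = -45, so new z* = 1303 − 45 = 1258.

1258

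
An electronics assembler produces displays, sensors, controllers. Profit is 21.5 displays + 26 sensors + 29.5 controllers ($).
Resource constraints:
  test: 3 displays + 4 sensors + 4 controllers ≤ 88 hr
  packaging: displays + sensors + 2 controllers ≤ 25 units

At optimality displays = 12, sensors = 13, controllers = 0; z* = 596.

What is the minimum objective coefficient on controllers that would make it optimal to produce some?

34

Check each constraint at x*: test 88/88 (tight); packaging 25/25 (tight).
The binding rows give the dual system: 3·y_test + 1·y_packaging = 21.5 and 4·y_test + 1·y_packaging = 26.
This yields shadow prices y_test = 4.5, y_packaging = 8.
controllers enters the basis when its profit ≥ yᵀa₃ = 4.5·4 + 8·2 = 34.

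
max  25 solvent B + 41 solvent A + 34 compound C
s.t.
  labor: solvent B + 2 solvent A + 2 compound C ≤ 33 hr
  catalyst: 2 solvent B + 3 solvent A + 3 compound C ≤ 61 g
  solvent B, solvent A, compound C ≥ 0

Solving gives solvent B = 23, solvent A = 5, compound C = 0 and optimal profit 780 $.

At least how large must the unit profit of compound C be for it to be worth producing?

41

At the optimum: labor uses 33 of 33 (binding); catalyst uses 61 of 61 (binding).
From A_Bᵀ y = c: 1·y_labor + 2·y_catalyst = 25; 2·y_labor + 3·y_catalyst = 41.
→ y_labor = 7 and y_catalyst = 9.
compound C enters the basis when its profit ≥ yᵀa₃ = 7·2 + 9·3 = 41.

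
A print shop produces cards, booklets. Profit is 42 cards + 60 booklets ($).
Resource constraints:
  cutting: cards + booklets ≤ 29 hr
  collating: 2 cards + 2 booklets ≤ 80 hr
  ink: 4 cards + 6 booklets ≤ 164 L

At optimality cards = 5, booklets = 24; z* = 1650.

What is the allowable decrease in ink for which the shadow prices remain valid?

48

Binding constraints: cutting, ink. The basis is B = [[1,1],[4,6]] with det 2.
Per unit decrease in ink, x* moves by d = (0.5, -0.5).
The basis stays optimal until booklets reaches 0; allowable decrease = 48 L.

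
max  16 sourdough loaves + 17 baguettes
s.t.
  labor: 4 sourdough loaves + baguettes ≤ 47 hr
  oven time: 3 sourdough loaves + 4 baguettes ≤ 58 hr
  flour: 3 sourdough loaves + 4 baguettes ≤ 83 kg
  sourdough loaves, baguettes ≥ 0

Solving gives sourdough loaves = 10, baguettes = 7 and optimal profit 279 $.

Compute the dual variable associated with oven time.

4

Binding: labor and oven time. Non-binding: flour (25 unused).
By complementary slackness, y = 0 for the non-binding constraint.
From A_Bᵀ y = c: 4·y_labor + 3·y_oven time = 16; 1·y_labor + 4·y_oven time = 17.
This yields shadow prices y_labor = 1, y_oven time = 4.
Shadow price of oven time = 4.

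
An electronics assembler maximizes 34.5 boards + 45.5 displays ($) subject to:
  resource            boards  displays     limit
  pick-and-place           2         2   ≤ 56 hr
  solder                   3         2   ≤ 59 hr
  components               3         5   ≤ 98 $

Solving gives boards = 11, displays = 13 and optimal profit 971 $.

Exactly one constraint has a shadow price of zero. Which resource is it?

pick-and-place: 48/56 (slack 8)
solder: 59/59 (binding)
components: 98/98 (binding)
By complementary slackness, a constraint with positive slack has shadow price 0 → pick-and-place.

pick-and-place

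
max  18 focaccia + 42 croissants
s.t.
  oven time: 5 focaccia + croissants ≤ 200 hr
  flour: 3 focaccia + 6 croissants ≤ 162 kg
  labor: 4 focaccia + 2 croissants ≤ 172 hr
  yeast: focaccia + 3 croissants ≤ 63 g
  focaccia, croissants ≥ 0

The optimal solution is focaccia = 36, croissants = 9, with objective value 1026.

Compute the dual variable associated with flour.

Binding: flour and yeast. Non-binding: oven time (11 unused), labor (10 unused).
Slack constraints have shadow price 0 (complementary slackness).
From A_Bᵀ y = c: 3·y_flour + 1·y_yeast = 18; 6·y_flour + 3·y_yeast = 42.
This yields shadow prices y_flour = 4, y_yeast = 6.
Shadow price of flour = 4.

4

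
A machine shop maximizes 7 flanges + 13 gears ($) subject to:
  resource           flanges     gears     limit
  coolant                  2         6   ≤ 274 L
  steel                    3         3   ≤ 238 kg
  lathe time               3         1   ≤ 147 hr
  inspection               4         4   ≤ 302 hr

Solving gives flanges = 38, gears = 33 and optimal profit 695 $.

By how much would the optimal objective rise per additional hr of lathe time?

1

Check each constraint at x*: coolant 274/274 (tight); steel 213/238 (slack 25); lathe time 147/147 (tight); inspection 284/302 (slack 18).
Slack constraints have shadow price 0 (complementary slackness).
From A_Bᵀ y = c: 2·y_coolant + 3·y_lathe time = 7; 6·y_coolant + 1·y_lathe time = 13.
→ y_coolant = 2 and y_lathe time = 1.
Shadow price of lathe time = 1.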